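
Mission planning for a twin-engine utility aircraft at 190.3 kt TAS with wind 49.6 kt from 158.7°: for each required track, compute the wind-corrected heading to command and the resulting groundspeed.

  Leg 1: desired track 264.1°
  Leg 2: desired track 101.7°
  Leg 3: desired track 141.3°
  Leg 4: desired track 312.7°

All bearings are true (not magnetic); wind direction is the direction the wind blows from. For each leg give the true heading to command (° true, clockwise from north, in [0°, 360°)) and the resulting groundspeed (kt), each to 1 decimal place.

Leg 1: heading=249.5°, groundspeed=197.4 kt
Leg 2: heading=114.3°, groundspeed=158.7 kt
Leg 3: heading=145.8°, groundspeed=142.4 kt
Leg 4: heading=306.1°, groundspeed=233.6 kt

Leg 1: desired track 264.1°; wind correction -14.6° → command heading 249.5°, groundspeed 197.4 kt
Leg 2: desired track 101.7°; wind correction +12.6° → command heading 114.3°, groundspeed 158.7 kt
Leg 3: desired track 141.3°; wind correction +4.5° → command heading 145.8°, groundspeed 142.4 kt
Leg 4: desired track 312.7°; wind correction -6.6° → command heading 306.1°, groundspeed 233.6 kt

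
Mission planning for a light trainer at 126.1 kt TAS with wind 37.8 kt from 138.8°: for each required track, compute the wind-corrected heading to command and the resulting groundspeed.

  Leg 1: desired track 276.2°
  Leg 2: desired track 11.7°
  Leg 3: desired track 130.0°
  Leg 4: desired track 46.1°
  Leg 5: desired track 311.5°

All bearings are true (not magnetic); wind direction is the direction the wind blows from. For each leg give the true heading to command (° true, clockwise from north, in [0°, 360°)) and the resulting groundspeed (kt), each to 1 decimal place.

Leg 1: heading=264.5°, groundspeed=151.3 kt
Leg 2: heading=25.5°, groundspeed=145.2 kt
Leg 3: heading=132.6°, groundspeed=88.6 kt
Leg 4: heading=63.5°, groundspeed=122.1 kt
Leg 5: heading=309.3°, groundspeed=163.5 kt

Leg 1: desired track 276.2°; wind correction -11.7° → command heading 264.5°, groundspeed 151.3 kt
Leg 2: desired track 11.7°; wind correction +13.8° → command heading 25.5°, groundspeed 145.2 kt
Leg 3: desired track 130.0°; wind correction +2.6° → command heading 132.6°, groundspeed 88.6 kt
Leg 4: desired track 46.1°; wind correction +17.4° → command heading 63.5°, groundspeed 122.1 kt
Leg 5: desired track 311.5°; wind correction -2.2° → command heading 309.3°, groundspeed 163.5 kt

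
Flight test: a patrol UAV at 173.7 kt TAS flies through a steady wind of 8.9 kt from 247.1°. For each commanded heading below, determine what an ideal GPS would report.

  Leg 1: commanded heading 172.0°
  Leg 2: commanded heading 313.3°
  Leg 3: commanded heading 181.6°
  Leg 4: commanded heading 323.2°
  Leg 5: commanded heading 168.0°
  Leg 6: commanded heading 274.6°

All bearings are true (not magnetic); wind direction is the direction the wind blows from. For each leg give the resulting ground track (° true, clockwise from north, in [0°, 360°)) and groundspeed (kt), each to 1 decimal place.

Leg 1: track=169.1°, groundspeed=171.6 kt
Leg 2: track=316.0°, groundspeed=170.3 kt
Leg 3: track=178.9°, groundspeed=170.2 kt
Leg 4: track=326.1°, groundspeed=171.8 kt
Leg 5: track=165.1°, groundspeed=172.2 kt
Leg 6: track=276.0°, groundspeed=165.9 kt

Leg 1: heading 172.0°; drift -2.9° → track 169.1°, groundspeed 171.6 kt
Leg 2: heading 313.3°; drift +2.7° → track 316.0°, groundspeed 170.3 kt
Leg 3: heading 181.6°; drift -2.7° → track 178.9°, groundspeed 170.2 kt
Leg 4: heading 323.2°; drift +2.9° → track 326.1°, groundspeed 171.8 kt
Leg 5: heading 168.0°; drift -2.9° → track 165.1°, groundspeed 172.2 kt
Leg 6: heading 274.6°; drift +1.4° → track 276.0°, groundspeed 165.9 kt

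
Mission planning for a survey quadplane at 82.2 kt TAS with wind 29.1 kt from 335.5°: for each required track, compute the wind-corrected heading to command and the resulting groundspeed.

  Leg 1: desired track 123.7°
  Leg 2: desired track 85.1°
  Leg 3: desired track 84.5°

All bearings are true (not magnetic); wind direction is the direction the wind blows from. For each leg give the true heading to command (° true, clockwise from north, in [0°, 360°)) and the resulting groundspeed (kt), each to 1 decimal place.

Leg 1: heading=112.9°, groundspeed=105.5 kt
Leg 2: heading=65.6°, groundspeed=87.3 kt
Leg 3: heading=64.9°, groundspeed=86.9 kt

Leg 1: desired track 123.7°; wind correction -10.8° → command heading 112.9°, groundspeed 105.5 kt
Leg 2: desired track 85.1°; wind correction -19.5° → command heading 65.6°, groundspeed 87.3 kt
Leg 3: desired track 84.5°; wind correction -19.6° → command heading 64.9°, groundspeed 86.9 kt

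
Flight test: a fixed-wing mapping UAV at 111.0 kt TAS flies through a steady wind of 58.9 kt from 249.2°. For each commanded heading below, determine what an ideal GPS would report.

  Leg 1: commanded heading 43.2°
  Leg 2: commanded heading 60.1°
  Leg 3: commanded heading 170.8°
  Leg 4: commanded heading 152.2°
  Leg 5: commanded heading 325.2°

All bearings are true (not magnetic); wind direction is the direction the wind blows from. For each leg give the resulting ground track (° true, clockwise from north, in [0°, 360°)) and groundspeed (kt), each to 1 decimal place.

Leg 1: track=52.2°, groundspeed=166.0 kt
Leg 2: track=63.3°, groundspeed=169.4 kt
Leg 3: track=140.6°, groundspeed=114.7 kt
Leg 4: track=125.9°, groundspeed=131.8 kt
Leg 5: track=355.8°, groundspeed=112.4 kt

Leg 1: heading 43.2°; drift +9.0° → track 52.2°, groundspeed 166.0 kt
Leg 2: heading 60.1°; drift +3.2° → track 63.3°, groundspeed 169.4 kt
Leg 3: heading 170.8°; drift -30.2° → track 140.6°, groundspeed 114.7 kt
Leg 4: heading 152.2°; drift -26.3° → track 125.9°, groundspeed 131.8 kt
Leg 5: heading 325.2°; drift +30.6° → track 355.8°, groundspeed 112.4 kt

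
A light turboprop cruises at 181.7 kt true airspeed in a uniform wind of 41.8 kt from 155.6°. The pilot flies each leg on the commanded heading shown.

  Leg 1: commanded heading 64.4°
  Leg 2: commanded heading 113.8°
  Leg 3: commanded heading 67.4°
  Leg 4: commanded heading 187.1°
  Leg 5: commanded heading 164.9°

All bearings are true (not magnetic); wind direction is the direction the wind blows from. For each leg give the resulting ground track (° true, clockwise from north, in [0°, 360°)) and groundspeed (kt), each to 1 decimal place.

Leg 1: track=51.5°, groundspeed=187.3 kt
Leg 2: track=103.3°, groundspeed=153.1 kt
Leg 3: track=54.4°, groundspeed=185.2 kt
Leg 4: track=195.6°, groundspeed=147.7 kt
Leg 5: track=167.7°, groundspeed=140.6 kt

Leg 1: heading 64.4°; drift -12.9° → track 51.5°, groundspeed 187.3 kt
Leg 2: heading 113.8°; drift -10.5° → track 103.3°, groundspeed 153.1 kt
Leg 3: heading 67.4°; drift -13.0° → track 54.4°, groundspeed 185.2 kt
Leg 4: heading 187.1°; drift +8.5° → track 195.6°, groundspeed 147.7 kt
Leg 5: heading 164.9°; drift +2.8° → track 167.7°, groundspeed 140.6 kt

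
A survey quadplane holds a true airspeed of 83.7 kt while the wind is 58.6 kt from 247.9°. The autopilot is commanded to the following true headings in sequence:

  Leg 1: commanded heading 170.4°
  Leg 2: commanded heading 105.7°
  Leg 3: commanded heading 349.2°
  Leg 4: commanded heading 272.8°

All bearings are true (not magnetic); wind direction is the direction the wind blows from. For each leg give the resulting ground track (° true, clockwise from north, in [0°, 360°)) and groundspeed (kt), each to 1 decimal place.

Leg 1: heading 170.4°; drift -38.9° → track 131.5°, groundspeed 91.2 kt
Leg 2: heading 105.7°; drift -15.4° → track 90.3°, groundspeed 134.9 kt
Leg 3: heading 349.2°; drift +31.1° → track 20.3°, groundspeed 111.2 kt
Leg 4: heading 272.8°; drift +38.9° → track 311.7°, groundspeed 39.3 kt

Leg 1: track=131.5°, groundspeed=91.2 kt
Leg 2: track=90.3°, groundspeed=134.9 kt
Leg 3: track=20.3°, groundspeed=111.2 kt
Leg 4: track=311.7°, groundspeed=39.3 kt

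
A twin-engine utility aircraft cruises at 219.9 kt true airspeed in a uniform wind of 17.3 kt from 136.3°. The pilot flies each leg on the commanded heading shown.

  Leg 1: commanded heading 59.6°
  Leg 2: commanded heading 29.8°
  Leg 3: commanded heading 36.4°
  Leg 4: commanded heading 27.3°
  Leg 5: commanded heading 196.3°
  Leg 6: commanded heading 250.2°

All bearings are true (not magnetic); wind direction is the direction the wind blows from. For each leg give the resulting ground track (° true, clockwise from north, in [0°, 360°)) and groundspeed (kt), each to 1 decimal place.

Leg 1: heading 59.6°; drift -4.5° → track 55.1°, groundspeed 216.6 kt
Leg 2: heading 29.8°; drift -4.2° → track 25.6°, groundspeed 225.4 kt
Leg 3: heading 36.4°; drift -4.4° → track 32.0°, groundspeed 223.5 kt
Leg 4: heading 27.3°; drift -4.1° → track 23.2°, groundspeed 226.1 kt
Leg 5: heading 196.3°; drift +4.1° → track 200.4°, groundspeed 211.8 kt
Leg 6: heading 250.2°; drift +4.0° → track 254.2°, groundspeed 227.5 kt

Leg 1: track=55.1°, groundspeed=216.6 kt
Leg 2: track=25.6°, groundspeed=225.4 kt
Leg 3: track=32.0°, groundspeed=223.5 kt
Leg 4: track=23.2°, groundspeed=226.1 kt
Leg 5: track=200.4°, groundspeed=211.8 kt
Leg 6: track=254.2°, groundspeed=227.5 kt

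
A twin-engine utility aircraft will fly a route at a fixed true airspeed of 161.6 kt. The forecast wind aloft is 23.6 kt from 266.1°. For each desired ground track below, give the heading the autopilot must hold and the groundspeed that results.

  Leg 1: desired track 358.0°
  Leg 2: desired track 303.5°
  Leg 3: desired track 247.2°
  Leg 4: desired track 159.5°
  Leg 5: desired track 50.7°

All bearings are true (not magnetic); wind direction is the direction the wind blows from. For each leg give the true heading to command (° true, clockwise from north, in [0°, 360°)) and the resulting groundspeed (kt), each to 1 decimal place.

Leg 1: desired track 358.0°; wind correction -8.4° → command heading 349.6°, groundspeed 160.7 kt
Leg 2: desired track 303.5°; wind correction -5.1° → command heading 298.4°, groundspeed 142.2 kt
Leg 3: desired track 247.2°; wind correction +2.7° → command heading 249.9°, groundspeed 139.1 kt
Leg 4: desired track 159.5°; wind correction +8.0° → command heading 167.5°, groundspeed 166.8 kt
Leg 5: desired track 50.7°; wind correction -4.9° → command heading 45.8°, groundspeed 180.3 kt

Leg 1: heading=349.6°, groundspeed=160.7 kt
Leg 2: heading=298.4°, groundspeed=142.2 kt
Leg 3: heading=249.9°, groundspeed=139.1 kt
Leg 4: heading=167.5°, groundspeed=166.8 kt
Leg 5: heading=45.8°, groundspeed=180.3 kt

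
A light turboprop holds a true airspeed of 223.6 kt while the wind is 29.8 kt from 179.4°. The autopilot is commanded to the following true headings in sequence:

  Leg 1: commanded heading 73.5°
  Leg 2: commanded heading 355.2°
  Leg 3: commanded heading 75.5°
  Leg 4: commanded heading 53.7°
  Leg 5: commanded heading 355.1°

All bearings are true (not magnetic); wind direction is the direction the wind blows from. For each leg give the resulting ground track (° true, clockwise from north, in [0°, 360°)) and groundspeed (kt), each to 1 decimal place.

Leg 1: track=66.5°, groundspeed=233.5 kt
Leg 2: track=355.7°, groundspeed=253.3 kt
Leg 3: track=68.4°, groundspeed=232.6 kt
Leg 4: track=48.0°, groundspeed=242.2 kt
Leg 5: track=355.6°, groundspeed=253.3 kt

Leg 1: heading 73.5°; drift -7.0° → track 66.5°, groundspeed 233.5 kt
Leg 2: heading 355.2°; drift +0.5° → track 355.7°, groundspeed 253.3 kt
Leg 3: heading 75.5°; drift -7.1° → track 68.4°, groundspeed 232.6 kt
Leg 4: heading 53.7°; drift -5.7° → track 48.0°, groundspeed 242.2 kt
Leg 5: heading 355.1°; drift +0.5° → track 355.6°, groundspeed 253.3 kt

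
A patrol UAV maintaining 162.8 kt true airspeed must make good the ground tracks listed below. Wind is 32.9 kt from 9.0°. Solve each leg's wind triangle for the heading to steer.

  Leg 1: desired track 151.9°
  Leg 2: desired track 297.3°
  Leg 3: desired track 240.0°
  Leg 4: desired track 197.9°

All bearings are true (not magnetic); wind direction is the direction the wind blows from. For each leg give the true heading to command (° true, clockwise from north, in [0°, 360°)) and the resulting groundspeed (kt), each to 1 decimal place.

Leg 1: desired track 151.9°; wind correction -7.0° → command heading 144.9°, groundspeed 187.8 kt
Leg 2: desired track 297.3°; wind correction +11.1° → command heading 308.4°, groundspeed 149.4 kt
Leg 3: desired track 240.0°; wind correction +9.0° → command heading 249.0°, groundspeed 181.5 kt
Leg 4: desired track 197.9°; wind correction +1.8° → command heading 199.7°, groundspeed 195.2 kt

Leg 1: heading=144.9°, groundspeed=187.8 kt
Leg 2: heading=308.4°, groundspeed=149.4 kt
Leg 3: heading=249.0°, groundspeed=181.5 kt
Leg 4: heading=199.7°, groundspeed=195.2 kt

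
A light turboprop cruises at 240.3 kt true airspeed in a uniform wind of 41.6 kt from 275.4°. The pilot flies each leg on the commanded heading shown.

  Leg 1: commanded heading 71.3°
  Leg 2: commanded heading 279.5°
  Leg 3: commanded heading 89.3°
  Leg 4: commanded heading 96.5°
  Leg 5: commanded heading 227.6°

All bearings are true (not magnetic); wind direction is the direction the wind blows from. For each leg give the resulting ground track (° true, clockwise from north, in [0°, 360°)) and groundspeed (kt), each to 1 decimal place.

Leg 1: heading 71.3°; drift +3.5° → track 74.8°, groundspeed 278.8 kt
Leg 2: heading 279.5°; drift +0.9° → track 280.4°, groundspeed 198.8 kt
Leg 3: heading 89.3°; drift +0.9° → track 90.2°, groundspeed 281.7 kt
Leg 4: heading 96.5°; drift -0.2° → track 96.3°, groundspeed 281.9 kt
Leg 5: heading 227.6°; drift -8.3° → track 219.3°, groundspeed 214.6 kt

Leg 1: track=74.8°, groundspeed=278.8 kt
Leg 2: track=280.4°, groundspeed=198.8 kt
Leg 3: track=90.2°, groundspeed=281.7 kt
Leg 4: track=96.3°, groundspeed=281.9 kt
Leg 5: track=219.3°, groundspeed=214.6 kt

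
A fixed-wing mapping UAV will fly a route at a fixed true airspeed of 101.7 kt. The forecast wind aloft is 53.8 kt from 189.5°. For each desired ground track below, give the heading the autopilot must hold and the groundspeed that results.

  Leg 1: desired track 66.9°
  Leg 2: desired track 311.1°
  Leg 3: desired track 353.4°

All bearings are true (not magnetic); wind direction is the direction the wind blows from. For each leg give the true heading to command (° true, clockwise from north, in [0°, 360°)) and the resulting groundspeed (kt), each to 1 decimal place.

Leg 1: desired track 66.9°; wind correction +26.5° → command heading 93.4°, groundspeed 120.0 kt
Leg 2: desired track 311.1°; wind correction -26.8° → command heading 284.3°, groundspeed 119.0 kt
Leg 3: desired track 353.4°; wind correction -8.4° → command heading 345.0°, groundspeed 152.3 kt

Leg 1: heading=93.4°, groundspeed=120.0 kt
Leg 2: heading=284.3°, groundspeed=119.0 kt
Leg 3: heading=345.0°, groundspeed=152.3 kt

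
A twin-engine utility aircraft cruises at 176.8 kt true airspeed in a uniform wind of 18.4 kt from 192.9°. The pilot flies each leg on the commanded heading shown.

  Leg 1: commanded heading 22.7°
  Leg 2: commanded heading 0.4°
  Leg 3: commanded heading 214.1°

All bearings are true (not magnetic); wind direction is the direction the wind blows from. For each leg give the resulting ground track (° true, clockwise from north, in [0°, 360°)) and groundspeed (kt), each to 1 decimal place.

Leg 1: heading 22.7°; drift -0.9° → track 21.8°, groundspeed 195.0 kt
Leg 2: heading 0.4°; drift +1.2° → track 1.6°, groundspeed 194.8 kt
Leg 3: heading 214.1°; drift +2.4° → track 216.5°, groundspeed 159.8 kt

Leg 1: track=21.8°, groundspeed=195.0 kt
Leg 2: track=1.6°, groundspeed=194.8 kt
Leg 3: track=216.5°, groundspeed=159.8 kt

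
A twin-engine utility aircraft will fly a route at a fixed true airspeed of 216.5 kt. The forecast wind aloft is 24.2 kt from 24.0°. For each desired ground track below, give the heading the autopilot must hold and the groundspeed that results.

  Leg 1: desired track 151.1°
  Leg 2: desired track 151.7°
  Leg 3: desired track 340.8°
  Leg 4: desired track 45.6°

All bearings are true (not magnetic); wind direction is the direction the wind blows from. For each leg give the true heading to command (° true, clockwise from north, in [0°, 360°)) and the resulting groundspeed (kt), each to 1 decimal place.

Leg 1: desired track 151.1°; wind correction -5.1° → command heading 146.0°, groundspeed 230.2 kt
Leg 2: desired track 151.7°; wind correction -5.1° → command heading 146.6°, groundspeed 230.5 kt
Leg 3: desired track 340.8°; wind correction +4.4° → command heading 345.2°, groundspeed 198.2 kt
Leg 4: desired track 45.6°; wind correction -2.4° → command heading 43.2°, groundspeed 193.8 kt

Leg 1: heading=146.0°, groundspeed=230.2 kt
Leg 2: heading=146.6°, groundspeed=230.5 kt
Leg 3: heading=345.2°, groundspeed=198.2 kt
Leg 4: heading=43.2°, groundspeed=193.8 kt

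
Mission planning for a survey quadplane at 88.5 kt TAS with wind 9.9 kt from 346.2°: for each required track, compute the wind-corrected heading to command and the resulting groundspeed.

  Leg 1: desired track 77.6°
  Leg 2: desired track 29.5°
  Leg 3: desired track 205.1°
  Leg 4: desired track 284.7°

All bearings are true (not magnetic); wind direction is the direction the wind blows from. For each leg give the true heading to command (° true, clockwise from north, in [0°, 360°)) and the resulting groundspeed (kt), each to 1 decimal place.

Leg 1: desired track 77.6°; wind correction -6.4° → command heading 71.2°, groundspeed 88.2 kt
Leg 2: desired track 29.5°; wind correction -4.4° → command heading 25.1°, groundspeed 81.0 kt
Leg 3: desired track 205.1°; wind correction +4.0° → command heading 209.1°, groundspeed 96.0 kt
Leg 4: desired track 284.7°; wind correction +5.6° → command heading 290.3°, groundspeed 83.3 kt

Leg 1: heading=71.2°, groundspeed=88.2 kt
Leg 2: heading=25.1°, groundspeed=81.0 kt
Leg 3: heading=209.1°, groundspeed=96.0 kt
Leg 4: heading=290.3°, groundspeed=83.3 kt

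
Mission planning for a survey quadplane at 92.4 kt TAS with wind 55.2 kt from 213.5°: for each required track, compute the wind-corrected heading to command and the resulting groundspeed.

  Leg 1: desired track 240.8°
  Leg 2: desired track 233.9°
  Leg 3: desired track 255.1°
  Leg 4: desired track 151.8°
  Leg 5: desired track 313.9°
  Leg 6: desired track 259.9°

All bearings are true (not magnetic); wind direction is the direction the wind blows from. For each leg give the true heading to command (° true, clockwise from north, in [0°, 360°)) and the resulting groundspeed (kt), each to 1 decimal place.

Leg 1: desired track 240.8°; wind correction -15.9° → command heading 224.9°, groundspeed 39.8 kt
Leg 2: desired track 233.9°; wind correction -12.0° → command heading 221.9°, groundspeed 38.6 kt
Leg 3: desired track 255.1°; wind correction -23.4° → command heading 231.7°, groundspeed 43.5 kt
Leg 4: desired track 151.8°; wind correction +31.7° → command heading 183.5°, groundspeed 52.4 kt
Leg 5: desired track 313.9°; wind correction -36.0° → command heading 277.9°, groundspeed 84.7 kt
Leg 6: desired track 259.9°; wind correction -25.6° → command heading 234.3°, groundspeed 45.2 kt

Leg 1: heading=224.9°, groundspeed=39.8 kt
Leg 2: heading=221.9°, groundspeed=38.6 kt
Leg 3: heading=231.7°, groundspeed=43.5 kt
Leg 4: heading=183.5°, groundspeed=52.4 kt
Leg 5: heading=277.9°, groundspeed=84.7 kt
Leg 6: heading=234.3°, groundspeed=45.2 kt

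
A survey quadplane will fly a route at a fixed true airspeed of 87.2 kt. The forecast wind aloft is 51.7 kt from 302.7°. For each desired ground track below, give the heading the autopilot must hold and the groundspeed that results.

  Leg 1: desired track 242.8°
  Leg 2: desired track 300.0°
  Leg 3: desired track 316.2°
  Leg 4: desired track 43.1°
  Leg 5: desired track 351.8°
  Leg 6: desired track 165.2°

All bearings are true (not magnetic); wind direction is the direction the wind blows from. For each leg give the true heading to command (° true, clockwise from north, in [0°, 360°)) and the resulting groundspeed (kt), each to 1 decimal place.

Leg 1: heading=273.7°, groundspeed=48.9 kt
Leg 2: heading=301.6°, groundspeed=35.5 kt
Leg 3: heading=308.2°, groundspeed=36.1 kt
Leg 4: heading=7.4°, groundspeed=80.2 kt
Leg 5: heading=325.2°, groundspeed=44.1 kt
Leg 6: heading=188.8°, groundspeed=118.0 kt

Leg 1: desired track 242.8°; wind correction +30.9° → command heading 273.7°, groundspeed 48.9 kt
Leg 2: desired track 300.0°; wind correction +1.6° → command heading 301.6°, groundspeed 35.5 kt
Leg 3: desired track 316.2°; wind correction -8.0° → command heading 308.2°, groundspeed 36.1 kt
Leg 4: desired track 43.1°; wind correction -35.7° → command heading 7.4°, groundspeed 80.2 kt
Leg 5: desired track 351.8°; wind correction -26.6° → command heading 325.2°, groundspeed 44.1 kt
Leg 6: desired track 165.2°; wind correction +23.6° → command heading 188.8°, groundspeed 118.0 kt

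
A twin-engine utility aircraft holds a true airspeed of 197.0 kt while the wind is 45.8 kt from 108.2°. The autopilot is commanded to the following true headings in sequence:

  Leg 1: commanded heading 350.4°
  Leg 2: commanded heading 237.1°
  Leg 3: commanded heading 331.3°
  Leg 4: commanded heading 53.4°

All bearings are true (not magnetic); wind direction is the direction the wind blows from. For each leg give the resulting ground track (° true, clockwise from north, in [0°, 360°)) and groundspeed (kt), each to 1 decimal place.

Leg 1: track=339.9°, groundspeed=222.1 kt
Leg 2: track=246.1°, groundspeed=228.6 kt
Leg 3: track=323.6°, groundspeed=232.6 kt
Leg 4: track=41.0°, groundspeed=174.7 kt

Leg 1: heading 350.4°; drift -10.5° → track 339.9°, groundspeed 222.1 kt
Leg 2: heading 237.1°; drift +9.0° → track 246.1°, groundspeed 228.6 kt
Leg 3: heading 331.3°; drift -7.7° → track 323.6°, groundspeed 232.6 kt
Leg 4: heading 53.4°; drift -12.4° → track 41.0°, groundspeed 174.7 kt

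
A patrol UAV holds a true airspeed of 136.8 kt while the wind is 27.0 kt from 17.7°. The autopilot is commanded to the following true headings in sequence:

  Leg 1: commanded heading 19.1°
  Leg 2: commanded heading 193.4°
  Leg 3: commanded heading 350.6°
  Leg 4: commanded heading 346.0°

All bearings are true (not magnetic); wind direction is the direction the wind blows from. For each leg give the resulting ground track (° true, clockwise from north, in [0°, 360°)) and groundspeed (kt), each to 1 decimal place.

Leg 1: track=19.4°, groundspeed=109.8 kt
Leg 2: track=194.1°, groundspeed=163.7 kt
Leg 3: track=344.4°, groundspeed=113.4 kt
Leg 4: track=338.9°, groundspeed=114.7 kt

Leg 1: heading 19.1°; drift +0.3° → track 19.4°, groundspeed 109.8 kt
Leg 2: heading 193.4°; drift +0.7° → track 194.1°, groundspeed 163.7 kt
Leg 3: heading 350.6°; drift -6.2° → track 344.4°, groundspeed 113.4 kt
Leg 4: heading 346.0°; drift -7.1° → track 338.9°, groundspeed 114.7 kt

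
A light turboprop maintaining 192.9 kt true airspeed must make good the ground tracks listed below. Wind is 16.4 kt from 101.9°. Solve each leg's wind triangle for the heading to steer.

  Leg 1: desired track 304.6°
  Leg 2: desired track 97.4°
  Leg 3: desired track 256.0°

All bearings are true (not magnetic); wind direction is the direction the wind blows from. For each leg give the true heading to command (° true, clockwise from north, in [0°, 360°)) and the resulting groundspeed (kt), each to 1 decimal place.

Leg 1: desired track 304.6°; wind correction +1.9° → command heading 306.5°, groundspeed 207.9 kt
Leg 2: desired track 97.4°; wind correction +0.4° → command heading 97.8°, groundspeed 176.5 kt
Leg 3: desired track 256.0°; wind correction -2.1° → command heading 253.9°, groundspeed 207.5 kt

Leg 1: heading=306.5°, groundspeed=207.9 kt
Leg 2: heading=97.8°, groundspeed=176.5 kt
Leg 3: heading=253.9°, groundspeed=207.5 kt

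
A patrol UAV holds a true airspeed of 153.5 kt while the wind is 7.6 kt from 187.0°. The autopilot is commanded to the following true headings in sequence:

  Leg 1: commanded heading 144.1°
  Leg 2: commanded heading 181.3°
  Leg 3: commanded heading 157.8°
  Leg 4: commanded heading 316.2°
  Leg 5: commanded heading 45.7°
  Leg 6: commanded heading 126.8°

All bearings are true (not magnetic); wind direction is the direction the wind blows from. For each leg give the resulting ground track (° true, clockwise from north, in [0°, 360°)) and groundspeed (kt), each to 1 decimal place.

Leg 1: heading 144.1°; drift -2.0° → track 142.1°, groundspeed 148.0 kt
Leg 2: heading 181.3°; drift -0.3° → track 181.0°, groundspeed 145.9 kt
Leg 3: heading 157.8°; drift -1.4° → track 156.4°, groundspeed 146.9 kt
Leg 4: heading 316.2°; drift +2.1° → track 318.3°, groundspeed 158.4 kt
Leg 5: heading 45.7°; drift -1.7° → track 44.0°, groundspeed 159.5 kt
Leg 6: heading 126.8°; drift -2.5° → track 124.3°, groundspeed 149.9 kt

Leg 1: track=142.1°, groundspeed=148.0 kt
Leg 2: track=181.0°, groundspeed=145.9 kt
Leg 3: track=156.4°, groundspeed=146.9 kt
Leg 4: track=318.3°, groundspeed=158.4 kt
Leg 5: track=44.0°, groundspeed=159.5 kt
Leg 6: track=124.3°, groundspeed=149.9 kt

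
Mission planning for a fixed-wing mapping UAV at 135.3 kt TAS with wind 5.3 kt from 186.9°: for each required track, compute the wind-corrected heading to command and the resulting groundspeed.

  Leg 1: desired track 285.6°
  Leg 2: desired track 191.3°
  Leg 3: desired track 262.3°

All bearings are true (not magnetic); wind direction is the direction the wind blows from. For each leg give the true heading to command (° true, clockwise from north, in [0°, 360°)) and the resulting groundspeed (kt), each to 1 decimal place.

Leg 1: desired track 285.6°; wind correction -2.2° → command heading 283.4°, groundspeed 136.0 kt
Leg 2: desired track 191.3°; wind correction -0.2° → command heading 191.1°, groundspeed 130.0 kt
Leg 3: desired track 262.3°; wind correction -2.2° → command heading 260.1°, groundspeed 133.9 kt

Leg 1: heading=283.4°, groundspeed=136.0 kt
Leg 2: heading=191.1°, groundspeed=130.0 kt
Leg 3: heading=260.1°, groundspeed=133.9 kt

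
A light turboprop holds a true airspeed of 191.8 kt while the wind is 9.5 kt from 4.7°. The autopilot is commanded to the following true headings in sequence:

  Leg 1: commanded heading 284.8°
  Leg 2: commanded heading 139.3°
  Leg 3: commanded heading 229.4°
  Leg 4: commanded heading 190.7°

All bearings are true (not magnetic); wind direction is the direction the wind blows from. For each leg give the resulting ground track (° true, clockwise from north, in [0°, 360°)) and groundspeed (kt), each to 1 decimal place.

Leg 1: heading 284.8°; drift -2.8° → track 282.0°, groundspeed 190.4 kt
Leg 2: heading 139.3°; drift +2.0° → track 141.3°, groundspeed 198.6 kt
Leg 3: heading 229.4°; drift -1.9° → track 227.5°, groundspeed 198.7 kt
Leg 4: heading 190.7°; drift -0.3° → track 190.4°, groundspeed 201.3 kt

Leg 1: track=282.0°, groundspeed=190.4 kt
Leg 2: track=141.3°, groundspeed=198.6 kt
Leg 3: track=227.5°, groundspeed=198.7 kt
Leg 4: track=190.4°, groundspeed=201.3 kt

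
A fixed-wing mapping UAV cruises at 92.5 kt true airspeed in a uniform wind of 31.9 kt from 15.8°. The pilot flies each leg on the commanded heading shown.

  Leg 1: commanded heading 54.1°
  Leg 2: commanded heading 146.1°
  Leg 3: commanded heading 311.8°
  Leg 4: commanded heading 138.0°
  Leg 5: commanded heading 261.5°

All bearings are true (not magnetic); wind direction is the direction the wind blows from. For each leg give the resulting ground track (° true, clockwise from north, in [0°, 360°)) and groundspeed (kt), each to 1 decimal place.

Leg 1: heading 54.1°; drift +16.3° → track 70.4°, groundspeed 70.3 kt
Leg 2: heading 146.1°; drift +12.1° → track 158.2°, groundspeed 115.7 kt
Leg 3: heading 311.8°; drift -20.1° → track 291.7°, groundspeed 83.6 kt
Leg 4: heading 138.0°; drift +13.8° → track 151.8°, groundspeed 112.8 kt
Leg 5: heading 261.5°; drift -15.4° → track 246.1°, groundspeed 109.6 kt

Leg 1: track=70.4°, groundspeed=70.3 kt
Leg 2: track=158.2°, groundspeed=115.7 kt
Leg 3: track=291.7°, groundspeed=83.6 kt
Leg 4: track=151.8°, groundspeed=112.8 kt
Leg 5: track=246.1°, groundspeed=109.6 kt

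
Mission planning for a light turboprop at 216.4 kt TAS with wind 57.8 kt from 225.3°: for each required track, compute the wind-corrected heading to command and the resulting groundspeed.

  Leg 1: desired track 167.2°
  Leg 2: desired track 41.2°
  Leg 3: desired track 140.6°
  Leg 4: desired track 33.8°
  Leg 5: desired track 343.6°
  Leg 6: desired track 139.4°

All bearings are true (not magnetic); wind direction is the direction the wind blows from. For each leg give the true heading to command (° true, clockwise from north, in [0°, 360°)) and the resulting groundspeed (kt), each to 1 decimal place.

Leg 1: desired track 167.2°; wind correction +13.1° → command heading 180.3°, groundspeed 180.2 kt
Leg 2: desired track 41.2°; wind correction -1.1° → command heading 40.1°, groundspeed 274.0 kt
Leg 3: desired track 140.6°; wind correction +15.4° → command heading 156.0°, groundspeed 203.3 kt
Leg 4: desired track 33.8°; wind correction -3.1° → command heading 30.7°, groundspeed 272.7 kt
Leg 5: desired track 343.6°; wind correction -13.6° → command heading 330.0°, groundspeed 237.7 kt
Leg 6: desired track 139.4°; wind correction +15.5° → command heading 154.9°, groundspeed 204.4 kt

Leg 1: heading=180.3°, groundspeed=180.2 kt
Leg 2: heading=40.1°, groundspeed=274.0 kt
Leg 3: heading=156.0°, groundspeed=203.3 kt
Leg 4: heading=30.7°, groundspeed=272.7 kt
Leg 5: heading=330.0°, groundspeed=237.7 kt
Leg 6: heading=154.9°, groundspeed=204.4 kt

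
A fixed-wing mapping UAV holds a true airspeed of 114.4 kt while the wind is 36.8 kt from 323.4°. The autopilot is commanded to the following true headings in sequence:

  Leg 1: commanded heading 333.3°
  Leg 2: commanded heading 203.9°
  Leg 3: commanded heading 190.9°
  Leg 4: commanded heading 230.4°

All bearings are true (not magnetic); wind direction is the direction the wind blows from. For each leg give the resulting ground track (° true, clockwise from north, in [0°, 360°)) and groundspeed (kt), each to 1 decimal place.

Leg 1: track=337.9°, groundspeed=78.4 kt
Leg 2: track=190.3°, groundspeed=136.3 kt
Leg 3: track=179.9°, groundspeed=141.9 kt
Leg 4: track=212.9°, groundspeed=122.0 kt

Leg 1: heading 333.3°; drift +4.6° → track 337.9°, groundspeed 78.4 kt
Leg 2: heading 203.9°; drift -13.6° → track 190.3°, groundspeed 136.3 kt
Leg 3: heading 190.9°; drift -11.0° → track 179.9°, groundspeed 141.9 kt
Leg 4: heading 230.4°; drift -17.5° → track 212.9°, groundspeed 122.0 kt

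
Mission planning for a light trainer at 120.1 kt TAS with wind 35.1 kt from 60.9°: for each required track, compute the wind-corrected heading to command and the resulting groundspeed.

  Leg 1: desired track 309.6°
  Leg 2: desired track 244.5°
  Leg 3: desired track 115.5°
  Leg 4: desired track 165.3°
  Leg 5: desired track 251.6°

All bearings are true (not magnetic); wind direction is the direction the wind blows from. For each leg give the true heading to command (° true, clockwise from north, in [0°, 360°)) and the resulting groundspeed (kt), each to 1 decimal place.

Leg 1: desired track 309.6°; wind correction +15.8° → command heading 325.4°, groundspeed 128.3 kt
Leg 2: desired track 244.5°; wind correction +1.1° → command heading 245.6°, groundspeed 155.1 kt
Leg 3: desired track 115.5°; wind correction -13.8° → command heading 101.7°, groundspeed 96.3 kt
Leg 4: desired track 165.3°; wind correction -16.4° → command heading 148.9°, groundspeed 123.9 kt
Leg 5: desired track 251.6°; wind correction +3.1° → command heading 254.7°, groundspeed 154.4 kt

Leg 1: heading=325.4°, groundspeed=128.3 kt
Leg 2: heading=245.6°, groundspeed=155.1 kt
Leg 3: heading=101.7°, groundspeed=96.3 kt
Leg 4: heading=148.9°, groundspeed=123.9 kt
Leg 5: heading=254.7°, groundspeed=154.4 kt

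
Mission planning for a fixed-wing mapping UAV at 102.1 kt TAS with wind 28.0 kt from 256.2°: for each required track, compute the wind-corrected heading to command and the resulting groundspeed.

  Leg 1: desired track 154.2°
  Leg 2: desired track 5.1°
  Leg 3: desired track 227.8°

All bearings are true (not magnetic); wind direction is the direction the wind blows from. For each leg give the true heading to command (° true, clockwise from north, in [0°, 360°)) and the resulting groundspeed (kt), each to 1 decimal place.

Leg 1: desired track 154.2°; wind correction +15.6° → command heading 169.8°, groundspeed 104.2 kt
Leg 2: desired track 5.1°; wind correction -15.0° → command heading 350.1°, groundspeed 107.7 kt
Leg 3: desired track 227.8°; wind correction +7.5° → command heading 235.3°, groundspeed 76.6 kt

Leg 1: heading=169.8°, groundspeed=104.2 kt
Leg 2: heading=350.1°, groundspeed=107.7 kt
Leg 3: heading=235.3°, groundspeed=76.6 kt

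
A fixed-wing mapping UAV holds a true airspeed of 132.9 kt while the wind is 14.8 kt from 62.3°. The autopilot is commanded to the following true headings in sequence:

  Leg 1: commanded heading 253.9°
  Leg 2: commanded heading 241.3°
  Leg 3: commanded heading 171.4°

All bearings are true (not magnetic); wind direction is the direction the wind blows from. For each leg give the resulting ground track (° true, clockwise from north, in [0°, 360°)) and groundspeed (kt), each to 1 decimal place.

Leg 1: track=252.7°, groundspeed=147.4 kt
Leg 2: track=241.4°, groundspeed=147.7 kt
Leg 3: track=177.2°, groundspeed=138.5 kt

Leg 1: heading 253.9°; drift -1.2° → track 252.7°, groundspeed 147.4 kt
Leg 2: heading 241.3°; drift +0.1° → track 241.4°, groundspeed 147.7 kt
Leg 3: heading 171.4°; drift +5.8° → track 177.2°, groundspeed 138.5 kt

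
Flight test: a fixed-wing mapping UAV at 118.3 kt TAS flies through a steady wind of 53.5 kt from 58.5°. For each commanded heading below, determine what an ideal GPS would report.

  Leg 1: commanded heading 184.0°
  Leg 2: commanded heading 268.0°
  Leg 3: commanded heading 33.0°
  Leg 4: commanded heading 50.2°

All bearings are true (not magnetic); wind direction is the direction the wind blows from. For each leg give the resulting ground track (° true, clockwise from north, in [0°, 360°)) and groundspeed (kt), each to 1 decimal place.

Leg 1: heading 184.0°; drift +16.3° → track 200.3°, groundspeed 155.6 kt
Leg 2: heading 268.0°; drift -9.1° → track 258.9°, groundspeed 167.0 kt
Leg 3: heading 33.0°; drift -18.2° → track 14.8°, groundspeed 73.7 kt
Leg 4: heading 50.2°; drift -6.7° → track 43.5°, groundspeed 65.8 kt

Leg 1: track=200.3°, groundspeed=155.6 kt
Leg 2: track=258.9°, groundspeed=167.0 kt
Leg 3: track=14.8°, groundspeed=73.7 kt
Leg 4: track=43.5°, groundspeed=65.8 kt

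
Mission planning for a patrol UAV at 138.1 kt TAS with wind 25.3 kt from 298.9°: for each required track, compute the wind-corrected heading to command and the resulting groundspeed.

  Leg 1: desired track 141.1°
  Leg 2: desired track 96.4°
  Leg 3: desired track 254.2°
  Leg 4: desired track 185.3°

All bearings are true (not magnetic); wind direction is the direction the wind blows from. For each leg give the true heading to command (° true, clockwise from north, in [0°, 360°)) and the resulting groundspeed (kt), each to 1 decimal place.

Leg 1: heading=145.1°, groundspeed=161.2 kt
Leg 2: heading=92.4°, groundspeed=161.1 kt
Leg 3: heading=261.6°, groundspeed=119.0 kt
Leg 4: heading=195.0°, groundspeed=146.3 kt

Leg 1: desired track 141.1°; wind correction +4.0° → command heading 145.1°, groundspeed 161.2 kt
Leg 2: desired track 96.4°; wind correction -4.0° → command heading 92.4°, groundspeed 161.1 kt
Leg 3: desired track 254.2°; wind correction +7.4° → command heading 261.6°, groundspeed 119.0 kt
Leg 4: desired track 185.3°; wind correction +9.7° → command heading 195.0°, groundspeed 146.3 kt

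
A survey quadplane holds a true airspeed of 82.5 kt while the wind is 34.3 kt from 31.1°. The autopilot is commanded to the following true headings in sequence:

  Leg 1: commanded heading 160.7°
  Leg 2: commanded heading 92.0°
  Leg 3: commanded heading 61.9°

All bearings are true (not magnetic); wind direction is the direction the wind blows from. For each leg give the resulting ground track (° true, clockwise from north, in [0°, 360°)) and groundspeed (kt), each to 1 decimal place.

Leg 1: track=174.9°, groundspeed=107.7 kt
Leg 2: track=116.5°, groundspeed=72.3 kt
Leg 3: track=80.2°, groundspeed=55.9 kt

Leg 1: heading 160.7°; drift +14.2° → track 174.9°, groundspeed 107.7 kt
Leg 2: heading 92.0°; drift +24.5° → track 116.5°, groundspeed 72.3 kt
Leg 3: heading 61.9°; drift +18.3° → track 80.2°, groundspeed 55.9 kt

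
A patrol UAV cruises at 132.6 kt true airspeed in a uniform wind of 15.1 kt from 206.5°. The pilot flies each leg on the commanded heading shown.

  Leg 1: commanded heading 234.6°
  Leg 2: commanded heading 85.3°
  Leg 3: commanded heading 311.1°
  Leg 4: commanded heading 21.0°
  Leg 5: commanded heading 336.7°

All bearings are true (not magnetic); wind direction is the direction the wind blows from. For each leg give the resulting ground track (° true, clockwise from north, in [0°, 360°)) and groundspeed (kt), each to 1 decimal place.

Leg 1: track=238.0°, groundspeed=119.5 kt
Leg 2: track=80.0°, groundspeed=141.0 kt
Leg 3: track=317.2°, groundspeed=137.2 kt
Leg 4: track=21.6°, groundspeed=147.6 kt
Leg 5: track=341.3°, groundspeed=142.8 kt

Leg 1: heading 234.6°; drift +3.4° → track 238.0°, groundspeed 119.5 kt
Leg 2: heading 85.3°; drift -5.3° → track 80.0°, groundspeed 141.0 kt
Leg 3: heading 311.1°; drift +6.1° → track 317.2°, groundspeed 137.2 kt
Leg 4: heading 21.0°; drift +0.6° → track 21.6°, groundspeed 147.6 kt
Leg 5: heading 336.7°; drift +4.6° → track 341.3°, groundspeed 142.8 kt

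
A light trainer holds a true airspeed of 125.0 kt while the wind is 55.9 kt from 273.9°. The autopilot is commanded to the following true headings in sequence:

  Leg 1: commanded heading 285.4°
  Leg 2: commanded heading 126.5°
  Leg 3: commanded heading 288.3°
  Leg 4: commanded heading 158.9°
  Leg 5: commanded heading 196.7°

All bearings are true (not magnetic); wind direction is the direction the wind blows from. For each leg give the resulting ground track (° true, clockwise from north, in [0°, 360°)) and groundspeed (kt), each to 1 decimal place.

Leg 1: track=294.4°, groundspeed=71.1 kt
Leg 2: track=116.6°, groundspeed=174.7 kt
Leg 3: track=299.4°, groundspeed=72.2 kt
Leg 4: track=140.1°, groundspeed=157.0 kt
Leg 5: track=170.9°, groundspeed=125.1 kt

Leg 1: heading 285.4°; drift +9.0° → track 294.4°, groundspeed 71.1 kt
Leg 2: heading 126.5°; drift -9.9° → track 116.6°, groundspeed 174.7 kt
Leg 3: heading 288.3°; drift +11.1° → track 299.4°, groundspeed 72.2 kt
Leg 4: heading 158.9°; drift -18.8° → track 140.1°, groundspeed 157.0 kt
Leg 5: heading 196.7°; drift -25.8° → track 170.9°, groundspeed 125.1 kt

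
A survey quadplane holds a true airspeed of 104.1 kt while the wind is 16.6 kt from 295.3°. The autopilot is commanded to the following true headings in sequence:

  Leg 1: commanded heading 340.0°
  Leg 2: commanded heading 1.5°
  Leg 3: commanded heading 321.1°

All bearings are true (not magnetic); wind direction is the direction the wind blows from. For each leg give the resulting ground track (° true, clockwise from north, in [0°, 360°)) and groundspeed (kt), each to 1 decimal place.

Leg 1: heading 340.0°; drift +7.2° → track 347.2°, groundspeed 93.0 kt
Leg 2: heading 1.5°; drift +8.9° → track 10.4°, groundspeed 98.6 kt
Leg 3: heading 321.1°; drift +4.6° → track 325.7°, groundspeed 89.4 kt

Leg 1: track=347.2°, groundspeed=93.0 kt
Leg 2: track=10.4°, groundspeed=98.6 kt
Leg 3: track=325.7°, groundspeed=89.4 kt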